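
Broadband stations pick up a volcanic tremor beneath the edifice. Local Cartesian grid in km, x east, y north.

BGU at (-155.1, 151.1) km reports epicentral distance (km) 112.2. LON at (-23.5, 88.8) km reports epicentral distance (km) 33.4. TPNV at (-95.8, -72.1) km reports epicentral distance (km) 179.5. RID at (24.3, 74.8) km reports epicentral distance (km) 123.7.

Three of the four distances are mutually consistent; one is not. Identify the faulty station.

Solve using three stations at a time. Using BGU, LON, TPNV (subtract circle equations pairwise → linear system) gives (x, y) ≈ (-54.0, 102.5).
Distances from that point to each station vs reported:
  BGU: calculated 112.2 vs reported 112.2 → residual 0.0 km
  LON: calculated 33.4 vs reported 33.4 → residual 0.0 km
  TPNV: calculated 179.5 vs reported 179.5 → residual 0.0 km
  RID: calculated 83.0 vs reported 123.7 → residual 40.7 km
BGU, LON, TPNV are mutually consistent (residuals ≈ 0); RID is off by 40.7 km.

RID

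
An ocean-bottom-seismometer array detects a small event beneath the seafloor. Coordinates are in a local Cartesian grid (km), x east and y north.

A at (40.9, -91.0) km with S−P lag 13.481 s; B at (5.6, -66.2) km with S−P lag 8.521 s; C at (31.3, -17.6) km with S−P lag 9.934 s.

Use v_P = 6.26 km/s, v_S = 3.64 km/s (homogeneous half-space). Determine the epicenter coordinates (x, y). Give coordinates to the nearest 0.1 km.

(-54.9, -23.4)

Distance from S−P lag: d = Δt · v_P v_S / (v_P − v_S) = Δt · (6.26·3.64)/(6.26−3.64) ≈ 8.6971·Δt.
So d_A = 117.25, d_B = 74.11, d_C = 86.40 km.
Circle about each station: (x − 40.9)² + (y + 91.0)² = 117.25²; (x − 5.6)² + (y + 66.2)² = 74.11²; (x − 31.3)² + (y + 17.6)² = 86.40².
Subtracting the A equation from the B and C equations removes the quadratic terms:
-70.6 x + 49.6 y = 2715.26
-19.2 x + 146.8 y = -2381.76
Solving the 2×2 system: x ≈ -54.9, y ≈ -23.4 km.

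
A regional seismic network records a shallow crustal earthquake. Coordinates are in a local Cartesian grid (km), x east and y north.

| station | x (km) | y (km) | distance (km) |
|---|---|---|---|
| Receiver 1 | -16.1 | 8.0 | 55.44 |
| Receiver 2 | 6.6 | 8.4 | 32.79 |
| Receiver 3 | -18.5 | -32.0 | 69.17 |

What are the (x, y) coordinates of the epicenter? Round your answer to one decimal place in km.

Circle about each station: (x + 16.1)² + (y − 8.0)² = 55.44²; (x − 6.6)² + (y − 8.4)² = 32.79²; (x + 18.5)² + (y + 32.0)² = 69.17².
Subtracting the Receiver 1 equation from the Receiver 2 and Receiver 3 equations removes the quadratic terms:
45.4 x + 0.8 y = 1789.32
-4.8 x − 80.0 y = -667.86
Solving the 2×2 system: x ≈ 39.3, y ≈ 6.0 km.
Check against Receiver 1 (with the unrounded x, y): √((x + 16.1)²+(y − 8.0)²) = 55.44 ≈ 55.44 km. ✓

39.3 km east, 6.0 km north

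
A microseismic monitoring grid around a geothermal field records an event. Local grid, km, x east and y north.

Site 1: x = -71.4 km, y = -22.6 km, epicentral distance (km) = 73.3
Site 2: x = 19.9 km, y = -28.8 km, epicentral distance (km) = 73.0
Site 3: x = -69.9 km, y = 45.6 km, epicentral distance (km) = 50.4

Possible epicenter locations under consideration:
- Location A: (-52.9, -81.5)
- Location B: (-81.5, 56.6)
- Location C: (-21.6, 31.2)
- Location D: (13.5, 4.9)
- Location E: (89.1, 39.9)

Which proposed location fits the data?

For each candidate, compare |candidate − station| to the reported distance:
Location A: residuals Site 1 11.6, Site 2 16.9, Site 3 77.8 → max 77.8 km
Location B: residuals Site 1 6.5, Site 2 59.6, Site 3 34.4 → max 59.6 km
Location C: residuals Site 1 0.0, Site 2 0.0, Site 3 0.0 → max 0.0 km
Location D: residuals Site 1 15.9, Site 2 38.7, Site 3 42.4 → max 42.4 km
Location E: residuals Site 1 98.9, Site 2 24.5, Site 3 108.7 → max 108.7 km
Only Location C has all residuals ≈ 0.

Location C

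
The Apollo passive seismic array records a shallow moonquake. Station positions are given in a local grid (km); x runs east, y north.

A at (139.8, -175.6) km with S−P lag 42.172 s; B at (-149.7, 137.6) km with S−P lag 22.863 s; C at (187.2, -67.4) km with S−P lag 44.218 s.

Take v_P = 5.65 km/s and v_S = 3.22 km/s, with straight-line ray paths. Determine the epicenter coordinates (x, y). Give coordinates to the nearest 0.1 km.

x ≈ -142.1 km, y ≈ -33.4 km

Distance from S−P lag: d = Δt · v_P v_S / (v_P − v_S) = Δt · (5.65·3.22)/(5.65−3.22) ≈ 7.4868·Δt.
So d_A = 315.73, d_B = 171.17, d_C = 331.05 km.
Circle about each station: (x − 139.8)² + (y + 175.6)² = 315.73²; (x + 149.7)² + (y − 137.6)² = 171.17²; (x − 187.2)² + (y + 67.4)² = 331.05².
Subtracting the A equation from the B and C equations removes the quadratic terms:
-579.0 x + 626.4 y = 61350.71
94.8 x + 216.4 y = -20701.47
Solving the 2×2 system: x ≈ -142.1, y ≈ -33.4 km.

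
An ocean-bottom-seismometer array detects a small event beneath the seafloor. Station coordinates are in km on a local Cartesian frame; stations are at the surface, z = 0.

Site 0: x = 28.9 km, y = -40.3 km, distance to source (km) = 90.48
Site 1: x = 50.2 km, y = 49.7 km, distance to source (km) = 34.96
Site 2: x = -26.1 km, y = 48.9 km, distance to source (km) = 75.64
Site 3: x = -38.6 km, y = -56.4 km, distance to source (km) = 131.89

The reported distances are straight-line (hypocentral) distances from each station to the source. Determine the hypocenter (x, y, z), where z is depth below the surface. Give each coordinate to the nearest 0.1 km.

x ≈ 41.6 km, y ≈ 42.9 km, depth ≈ 33.2 km

Each station gives a sphere (x−x_i)² + (y−y_i)² + z² = d_i² (stations at z=0).
Subtracting the Site 0 sphere from Site 1 and Site 2: z² cancels, leaving linear equations in x and y:
42.6 x + 180.0 y = 9495.26
-110.0 x + 178.4 y = 3078.34
Solving: x ≈ 41.601, y ≈ 42.906 km (keep extra digits for the depth step; rounded: 41.6, 42.9).
Then from the Site 0 sphere: z² = 90.48² − (x − 28.9)² − (y + 40.3)² with x = 41.601, y = 42.906, so z ≈ 33.198 ≈ 33.2 km.
Check against Site 3 (with the unrounded solution): distance 131.89 ≈ 131.89 km. ✓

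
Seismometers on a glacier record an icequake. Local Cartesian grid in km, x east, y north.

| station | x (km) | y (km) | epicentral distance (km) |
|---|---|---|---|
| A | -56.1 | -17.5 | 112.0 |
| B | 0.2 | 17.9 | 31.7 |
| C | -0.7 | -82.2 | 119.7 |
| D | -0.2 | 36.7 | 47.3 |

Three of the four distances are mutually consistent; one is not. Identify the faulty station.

B

Solve using three stations at a time. Using A, C, D (subtract circle equations pairwise → linear system) gives (x, y) ≈ (46.3, 27.9).
Distances from that point to each station vs reported:
  A: calculated 112.0 vs reported 112.0 → residual 0.0 km
  B: calculated 47.2 vs reported 31.7 → residual 15.5 km
  C: calculated 119.7 vs reported 119.7 → residual 0.0 km
  D: calculated 47.3 vs reported 47.3 → residual 0.0 km
A, C, D are mutually consistent (residuals ≈ 0); B is off by 15.5 km.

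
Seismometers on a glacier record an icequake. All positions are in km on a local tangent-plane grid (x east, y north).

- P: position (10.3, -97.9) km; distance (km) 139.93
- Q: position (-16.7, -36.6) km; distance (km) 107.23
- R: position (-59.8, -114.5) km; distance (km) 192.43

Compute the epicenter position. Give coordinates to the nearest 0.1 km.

(67.5, 29.8)

Circle about each station: (x − 10.3)² + (y + 97.9)² = 139.93²; (x + 16.7)² + (y + 36.6)² = 107.23²; (x + 59.8)² + (y + 114.5)² = 192.43².
Subtracting pairs of circle equations eliminates x²+y² and gives linear equations (the radical axes):
-54.0 x + 122.6 y = 10.08
-140.2 x − 33.2 y = -10453.11
Solving the 2×2 system: x ≈ 67.5, y ≈ 29.8 km.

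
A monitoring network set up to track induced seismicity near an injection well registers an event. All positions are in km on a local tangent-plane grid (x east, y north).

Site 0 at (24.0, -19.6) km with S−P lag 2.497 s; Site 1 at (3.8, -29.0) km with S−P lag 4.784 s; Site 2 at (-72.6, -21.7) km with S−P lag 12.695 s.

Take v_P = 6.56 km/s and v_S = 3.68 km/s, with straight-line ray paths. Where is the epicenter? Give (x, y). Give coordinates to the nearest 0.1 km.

x ≈ 31.6 km, y ≈ -0.1 km

Distance from S−P lag: d = Δt · v_P v_S / (v_P − v_S) = Δt · (6.56·3.68)/(6.56−3.68) ≈ 8.3822·Δt.
So d_Site 0 = 20.93, d_Site 1 = 40.10, d_Site 2 = 106.41 km.
Circle about each station: (x − 24.0)² + (y + 19.6)² = 20.93²; (x − 3.8)² + (y + 29.0)² = 40.10²; (x + 72.6)² + (y + 21.7)² = 106.41².
Subtracting the Site 0 equation from the Site 1 and Site 2 equations removes the quadratic terms:
-40.4 x − 18.8 y = -1274.67
-193.2 x − 4.2 y = -6103.53
Solving the 2×2 system: x ≈ 31.6, y ≈ -0.1 km.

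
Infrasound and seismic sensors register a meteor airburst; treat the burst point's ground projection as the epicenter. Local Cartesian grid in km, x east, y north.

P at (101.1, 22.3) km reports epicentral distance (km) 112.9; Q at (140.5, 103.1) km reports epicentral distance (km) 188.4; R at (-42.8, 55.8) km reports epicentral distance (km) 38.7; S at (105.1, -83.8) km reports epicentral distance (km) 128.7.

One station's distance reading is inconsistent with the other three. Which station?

Solve using three stations at a time. Using P, Q, S (subtract circle equations pairwise → linear system) gives (x, y) ≈ (-4.8, -16.8).
Distances from that point to each station vs reported:
  P: calculated 112.9 vs reported 112.9 → residual 0.0 km
  Q: calculated 188.4 vs reported 188.4 → residual 0.0 km
  R: calculated 82.0 vs reported 38.7 → residual 43.3 km
  S: calculated 128.7 vs reported 128.7 → residual 0.0 km
P, Q, S are mutually consistent (residuals ≈ 0); R is off by 43.3 km.

R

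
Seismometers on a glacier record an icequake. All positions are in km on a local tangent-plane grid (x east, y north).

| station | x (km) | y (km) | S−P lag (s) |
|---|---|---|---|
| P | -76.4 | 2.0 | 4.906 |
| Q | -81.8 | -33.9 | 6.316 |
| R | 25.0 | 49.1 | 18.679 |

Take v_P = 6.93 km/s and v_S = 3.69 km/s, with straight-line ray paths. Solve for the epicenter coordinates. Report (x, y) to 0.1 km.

-115.1 km east, 3.2 km north

Distance from S−P lag: d = Δt · v_P v_S / (v_P − v_S) = Δt · (6.93·3.69)/(6.93−3.69) ≈ 7.8925·Δt.
So d_P = 38.72, d_Q = 49.85, d_R = 147.42 km.
Circle about each station: (x + 76.4)² + (y − 2.0)² = 38.72²; (x + 81.8)² + (y + 33.9)² = 49.85²; (x − 25.0)² + (y − 49.1)² = 147.42².
Subtracting pairs of circle equations eliminates x²+y² and gives linear equations (the radical axes):
-10.8 x − 71.8 y = 1013.71
202.8 x + 94.2 y = -23038.57
Solving the 2×2 system: x ≈ -115.1, y ≈ 3.2 km.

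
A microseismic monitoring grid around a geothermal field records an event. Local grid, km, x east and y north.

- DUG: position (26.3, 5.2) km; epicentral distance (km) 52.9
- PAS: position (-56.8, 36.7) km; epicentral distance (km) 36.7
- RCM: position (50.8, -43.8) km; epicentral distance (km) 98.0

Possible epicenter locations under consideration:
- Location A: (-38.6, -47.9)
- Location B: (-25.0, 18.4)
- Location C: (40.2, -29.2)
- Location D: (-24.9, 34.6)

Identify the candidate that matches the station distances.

Location B

For each candidate, compare |candidate − station| to the reported distance:
Location A: residuals DUG 31.0, PAS 49.8, RCM 8.5 → max 49.8 km
Location B: residuals DUG 0.1, PAS 0.0, RCM 0.1 → max 0.1 km
Location C: residuals DUG 15.8, PAS 80.6, RCM 80.0 → max 80.6 km
Location D: residuals DUG 6.1, PAS 4.7, RCM 11.0 → max 11.0 km
Only Location B has all residuals ≈ 0.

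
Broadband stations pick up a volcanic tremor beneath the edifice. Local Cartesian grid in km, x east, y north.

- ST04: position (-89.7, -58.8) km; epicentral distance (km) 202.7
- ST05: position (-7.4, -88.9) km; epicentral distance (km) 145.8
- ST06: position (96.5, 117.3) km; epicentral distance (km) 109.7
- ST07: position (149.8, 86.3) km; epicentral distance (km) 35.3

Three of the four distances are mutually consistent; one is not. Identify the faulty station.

Solve using three stations at a time. Using ST04, ST05, ST06 (subtract circle equations pairwise → linear system) gives (x, y) ≈ (101.8, 7.7).
Distances from that point to each station vs reported:
  ST04: calculated 202.7 vs reported 202.7 → residual 0.0 km
  ST05: calculated 145.8 vs reported 145.8 → residual 0.0 km
  ST06: calculated 109.7 vs reported 109.7 → residual 0.0 km
  ST07: calculated 92.1 vs reported 35.3 → residual 56.8 km
ST04, ST05, ST06 are mutually consistent (residuals ≈ 0); ST07 is off by 56.8 km.

ST07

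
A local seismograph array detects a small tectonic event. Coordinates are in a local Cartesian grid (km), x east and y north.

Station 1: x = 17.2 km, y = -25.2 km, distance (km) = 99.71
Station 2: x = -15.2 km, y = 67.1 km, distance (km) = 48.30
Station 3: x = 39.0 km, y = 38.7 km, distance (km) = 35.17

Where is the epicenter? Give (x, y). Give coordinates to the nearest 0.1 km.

x ≈ 32.7 km, y ≈ 73.3 km

Circle about each station: (x − 17.2)² + (y + 25.2)² = 99.71²; (x + 15.2)² + (y − 67.1)² = 48.30²; (x − 39.0)² + (y − 38.7)² = 35.17².
Subtracting the Station 1 equation from the Station 2 and Station 3 equations removes the quadratic terms:
-64.8 x + 184.6 y = 11411.76
43.6 x + 127.8 y = 10792.97
Solving the 2×2 system: x ≈ 32.7, y ≈ 73.3 km.
Check against Station 1 (with the unrounded x, y): √((x − 17.2)²+(y + 25.2)²) = 99.71 ≈ 99.71 km. ✓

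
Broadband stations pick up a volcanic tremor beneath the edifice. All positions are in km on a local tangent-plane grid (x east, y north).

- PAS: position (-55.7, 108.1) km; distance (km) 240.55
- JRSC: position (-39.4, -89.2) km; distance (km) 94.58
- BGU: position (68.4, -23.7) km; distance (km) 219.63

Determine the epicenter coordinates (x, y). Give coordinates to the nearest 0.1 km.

Circle about each station: (x + 55.7)² + (y − 108.1)² = 240.55²; (x + 39.4)² + (y + 89.2)² = 94.58²; (x − 68.4)² + (y + 23.7)² = 219.63².
Subtracting pairs of circle equations eliminates x²+y² and gives linear equations (the radical axes):
32.6 x − 394.6 y = 43639.83
248.2 x − 263.6 y = 79.12
Solving the 2×2 system: x ≈ -128.4, y ≈ -121.2 km.
Check against PAS (with the unrounded x, y): √((x + 55.7)²+(y − 108.1)²) = 240.55 ≈ 240.55 km. ✓

x ≈ -128.4 km, y ≈ -121.2 km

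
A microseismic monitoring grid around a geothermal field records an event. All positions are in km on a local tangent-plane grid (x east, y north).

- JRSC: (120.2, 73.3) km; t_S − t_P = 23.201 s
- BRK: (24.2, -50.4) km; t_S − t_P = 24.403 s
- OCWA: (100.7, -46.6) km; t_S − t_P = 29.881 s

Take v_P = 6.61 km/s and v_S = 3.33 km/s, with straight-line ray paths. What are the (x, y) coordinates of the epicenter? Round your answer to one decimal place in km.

x ≈ -32.6 km, y ≈ 103.2 km

Distance from S−P lag: d = Δt · v_P v_S / (v_P − v_S) = Δt · (6.61·3.33)/(6.61−3.33) ≈ 6.7108·Δt.
So d_JRSC = 155.70, d_BRK = 163.76, d_OCWA = 200.52 km.
Circle about each station: (x − 120.2)² + (y − 73.3)² = 155.70²; (x − 24.2)² + (y + 50.4)² = 163.76²; (x − 100.7)² + (y + 46.6)² = 200.52².
Subtracting the JRSC equation from the BRK and OCWA equations removes the quadratic terms:
-192.0 x − 247.4 y = -19269.98
-39.0 x − 239.8 y = -23474.66
Solving the 2×2 system: x ≈ -32.6, y ≈ 103.2 km.
Check against JRSC (with the unrounded x, y): √((x − 120.2)²+(y − 73.3)²) = 155.70 ≈ 155.70 km. ✓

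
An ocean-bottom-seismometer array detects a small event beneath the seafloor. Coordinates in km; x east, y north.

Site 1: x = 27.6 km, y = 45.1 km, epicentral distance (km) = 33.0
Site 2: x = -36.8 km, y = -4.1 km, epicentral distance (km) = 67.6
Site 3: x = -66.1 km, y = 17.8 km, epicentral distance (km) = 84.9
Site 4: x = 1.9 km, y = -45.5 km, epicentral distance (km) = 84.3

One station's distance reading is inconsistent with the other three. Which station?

Solve using three stations at a time. Using Site 2, Site 3, Site 4 (subtract circle equations pairwise → linear system) gives (x, y) ≈ (16.6, 37.7).
Distances from that point to each station vs reported:
  Site 1: calculated 13.3 vs reported 33.0 → residual 19.7 km
  Site 2: calculated 67.8 vs reported 67.6 → residual 0.2 km
  Site 3: calculated 85.1 vs reported 84.9 → residual 0.2 km
  Site 4: calculated 84.5 vs reported 84.3 → residual 0.2 km
Site 2, Site 3, Site 4 are mutually consistent (residuals ≈ 0); Site 1 is off by 19.7 km.

Site 1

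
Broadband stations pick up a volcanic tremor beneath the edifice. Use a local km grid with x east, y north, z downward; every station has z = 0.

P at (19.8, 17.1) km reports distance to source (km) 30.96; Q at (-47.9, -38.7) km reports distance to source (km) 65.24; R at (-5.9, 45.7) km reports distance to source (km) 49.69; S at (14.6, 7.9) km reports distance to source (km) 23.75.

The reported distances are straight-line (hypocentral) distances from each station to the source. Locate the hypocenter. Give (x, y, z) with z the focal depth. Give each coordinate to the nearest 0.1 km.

(1.4, 0.0, 18.1)

Each station gives a sphere (x−x_i)² + (y−y_i)² + z² = d_i² (stations at z=0).
Subtracting the P sphere from Q and R: z² cancels, leaving linear equations in x and y:
-135.4 x − 111.6 y = -190.09
-51.4 x + 57.2 y = -71.72
Solving: x ≈ 1.400, y ≈ 0.004 km (keep extra digits for the depth step; rounded: 1.4, 0.0).
Then from the P sphere: z² = 30.96² − (x − 19.8)² − (y − 17.1)² with x = 1.400, y = 0.004, so z ≈ 18.102 ≈ 18.1 km.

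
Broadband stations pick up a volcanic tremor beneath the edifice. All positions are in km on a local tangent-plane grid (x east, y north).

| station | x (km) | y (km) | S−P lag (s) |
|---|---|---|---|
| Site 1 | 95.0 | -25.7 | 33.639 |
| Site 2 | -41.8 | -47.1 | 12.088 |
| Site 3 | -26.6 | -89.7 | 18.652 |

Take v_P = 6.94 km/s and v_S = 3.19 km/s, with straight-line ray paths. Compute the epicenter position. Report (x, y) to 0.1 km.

Distance from S−P lag: d = Δt · v_P v_S / (v_P − v_S) = Δt · (6.94·3.19)/(6.94−3.19) ≈ 5.9036·Δt.
So d_Site 1 = 198.59, d_Site 2 = 71.36, d_Site 3 = 110.11 km.
Circle about each station: (x − 95.0)² + (y + 25.7)² = 198.59²; (x + 41.8)² + (y + 47.1)² = 71.36²; (x + 26.6)² + (y + 89.7)² = 110.11².
Subtracting pairs of circle equations eliminates x²+y² and gives linear equations (the radical axes):
-273.6 x − 42.8 y = 28625.90
-243.2 x − 128.0 y = 26381.94
Solving the 2×2 system: x ≈ -103.0, y ≈ -10.4 km.
Check against Site 1 (with the unrounded x, y): √((x − 95.0)²+(y + 25.7)²) = 198.59 ≈ 198.59 km. ✓

(-103.0, -10.4)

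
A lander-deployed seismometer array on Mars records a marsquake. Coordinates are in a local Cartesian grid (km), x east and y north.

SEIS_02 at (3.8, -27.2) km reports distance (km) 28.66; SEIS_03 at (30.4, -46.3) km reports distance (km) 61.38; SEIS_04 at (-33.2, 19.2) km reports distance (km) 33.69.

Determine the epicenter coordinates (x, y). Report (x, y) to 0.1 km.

Circle about each station: (x − 3.8)² + (y + 27.2)² = 28.66²; (x − 30.4)² + (y + 46.3)² = 61.38²; (x + 33.2)² + (y − 19.2)² = 33.69².
Subtracting pairs of circle equations eliminates x²+y² and gives linear equations (the radical axes):
53.2 x − 38.2 y = -632.54
-74.0 x + 92.8 y = 402.98
Solving the 2×2 system: x ≈ -20.5, y ≈ -12.0 km.

-20.5 km east, -12.0 km north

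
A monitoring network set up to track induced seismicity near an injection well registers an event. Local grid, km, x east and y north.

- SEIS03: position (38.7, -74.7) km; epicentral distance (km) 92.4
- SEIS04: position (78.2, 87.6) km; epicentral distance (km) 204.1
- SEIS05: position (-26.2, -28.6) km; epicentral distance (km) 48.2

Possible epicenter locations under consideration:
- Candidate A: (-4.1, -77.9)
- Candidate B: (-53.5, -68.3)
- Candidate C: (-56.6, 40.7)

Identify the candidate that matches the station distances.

For each candidate, compare |candidate − station| to the reported distance:
Candidate A: residuals SEIS03 49.5, SEIS04 19.3, SEIS05 5.8 → max 49.5 km
Candidate B: residuals SEIS03 0.0, SEIS04 0.0, SEIS05 0.0 → max 0.0 km
Candidate C: residuals SEIS03 57.3, SEIS04 61.4, SEIS05 27.5 → max 61.4 km
Only Candidate B has all residuals ≈ 0.

Candidate B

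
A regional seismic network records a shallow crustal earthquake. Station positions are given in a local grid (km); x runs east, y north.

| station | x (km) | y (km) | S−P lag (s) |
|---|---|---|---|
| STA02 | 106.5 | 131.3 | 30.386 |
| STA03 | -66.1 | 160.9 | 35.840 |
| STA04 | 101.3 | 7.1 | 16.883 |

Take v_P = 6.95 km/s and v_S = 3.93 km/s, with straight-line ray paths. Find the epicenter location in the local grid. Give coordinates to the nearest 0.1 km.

x ≈ 56.9 km, y ≈ -139.0 km

Distance from S−P lag: d = Δt · v_P v_S / (v_P − v_S) = Δt · (6.95·3.93)/(6.95−3.93) ≈ 9.0442·Δt.
So d_STA02 = 274.82, d_STA03 = 324.14, d_STA04 = 152.69 km.
Circle about each station: (x − 106.5)² + (y − 131.3)² = 274.82²; (x + 66.1)² + (y − 160.9)² = 324.14²; (x − 101.3)² + (y − 7.1)² = 152.69².
Subtracting pairs of circle equations eliminates x²+y² and gives linear equations (the radical axes):
-345.2 x + 59.2 y = -27864.63
-10.4 x − 248.4 y = 33941.96
Solving the 2×2 system: x ≈ 56.9, y ≈ -139.0 km.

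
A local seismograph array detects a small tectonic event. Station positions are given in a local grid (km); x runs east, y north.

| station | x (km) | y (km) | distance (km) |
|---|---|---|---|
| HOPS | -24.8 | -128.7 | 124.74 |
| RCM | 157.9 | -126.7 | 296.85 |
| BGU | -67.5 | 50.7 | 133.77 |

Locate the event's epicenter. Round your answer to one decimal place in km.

Circle about each station: (x + 24.8)² + (y + 128.7)² = 124.74²; (x − 157.9)² + (y + 126.7)² = 296.85²; (x + 67.5)² + (y − 50.7)² = 133.77².
Subtracting the HOPS equation from the RCM and BGU equations removes the quadratic terms:
365.4 x + 4.0 y = -48753.28
-85.4 x + 358.8 y = -12386.34
Solving the 2×2 system: x ≈ -132.7, y ≈ -66.1 km.
Check against HOPS (with the unrounded x, y): √((x + 24.8)²+(y + 128.7)²) = 124.74 ≈ 124.74 km. ✓

x ≈ -132.7 km, y ≈ -66.1 km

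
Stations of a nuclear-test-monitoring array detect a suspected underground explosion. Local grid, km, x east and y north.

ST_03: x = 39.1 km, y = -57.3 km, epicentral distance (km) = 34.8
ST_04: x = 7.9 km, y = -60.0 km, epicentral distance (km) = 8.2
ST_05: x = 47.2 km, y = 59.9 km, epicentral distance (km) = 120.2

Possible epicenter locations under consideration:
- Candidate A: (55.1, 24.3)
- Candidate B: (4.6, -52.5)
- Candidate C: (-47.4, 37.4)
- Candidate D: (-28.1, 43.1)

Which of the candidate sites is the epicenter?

Candidate B

For each candidate, compare |candidate − station| to the reported distance:
Candidate A: residuals ST_03 48.4, ST_04 88.4, ST_05 83.7 → max 88.4 km
Candidate B: residuals ST_03 0.0, ST_04 0.0, ST_05 0.0 → max 0.0 km
Candidate C: residuals ST_03 93.5, ST_04 103.8, ST_05 23.0 → max 103.8 km
Candidate D: residuals ST_03 86.0, ST_04 101.0, ST_05 43.0 → max 101.0 km
Only Candidate B has all residuals ≈ 0.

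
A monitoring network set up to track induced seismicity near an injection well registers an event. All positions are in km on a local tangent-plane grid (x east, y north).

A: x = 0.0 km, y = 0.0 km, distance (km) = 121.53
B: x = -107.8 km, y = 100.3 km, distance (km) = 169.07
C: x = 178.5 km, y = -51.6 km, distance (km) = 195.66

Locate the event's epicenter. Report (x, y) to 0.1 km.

Circle about each station: x² + y² = 121.53²; (x + 107.8)² + (y − 100.3)² = 169.07²; (x − 178.5)² + (y + 51.6)² = 195.66².
Subtracting pairs of circle equations eliminates x²+y² and gives linear equations (the radical axes):
-215.6 x + 200.6 y = 7865.81
357.0 x − 103.2 y = 11011.52
Solving the 2×2 system: x ≈ 61.2, y ≈ 105.0 km.
Check against A (with the unrounded x, y): √(x²+y²) = 121.51 ≈ 121.53 km. ✓

61.2 km east, 105.0 km north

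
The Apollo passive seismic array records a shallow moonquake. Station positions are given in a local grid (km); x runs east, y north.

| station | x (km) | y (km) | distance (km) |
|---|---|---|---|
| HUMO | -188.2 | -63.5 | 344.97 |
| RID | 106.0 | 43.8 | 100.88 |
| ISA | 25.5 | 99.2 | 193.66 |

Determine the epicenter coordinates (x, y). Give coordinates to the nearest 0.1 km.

Circle about each station: (x + 188.2)² + (y + 63.5)² = 344.97²; (x − 106.0)² + (y − 43.8)² = 100.88²; (x − 25.5)² + (y − 99.2)² = 193.66².
Subtracting the HUMO equation from the RID and ISA equations removes the quadratic terms:
588.4 x + 214.6 y = 82530.48
427.4 x + 325.4 y = 52539.51
Solving the 2×2 system: x ≈ 156.2, y ≈ -43.7 km.

x ≈ 156.2 km, y ≈ -43.7 km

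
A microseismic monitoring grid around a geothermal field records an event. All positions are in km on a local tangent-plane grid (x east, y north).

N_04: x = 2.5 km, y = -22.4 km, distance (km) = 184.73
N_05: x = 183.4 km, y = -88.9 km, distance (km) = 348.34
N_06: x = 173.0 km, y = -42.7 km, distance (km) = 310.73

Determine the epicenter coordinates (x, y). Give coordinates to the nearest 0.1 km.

(-74.1, 145.7)

Circle about each station: (x − 2.5)² + (y + 22.4)² = 184.73²; (x − 183.4)² + (y + 88.9)² = 348.34²; (x − 173.0)² + (y + 42.7)² = 310.73².
Subtracting pairs of circle equations eliminates x²+y² and gives linear equations (the radical axes):
361.8 x − 133.0 y = -46184.82
341.0 x − 40.6 y = -31183.68
Solving the 2×2 system: x ≈ -74.1, y ≈ 145.7 km.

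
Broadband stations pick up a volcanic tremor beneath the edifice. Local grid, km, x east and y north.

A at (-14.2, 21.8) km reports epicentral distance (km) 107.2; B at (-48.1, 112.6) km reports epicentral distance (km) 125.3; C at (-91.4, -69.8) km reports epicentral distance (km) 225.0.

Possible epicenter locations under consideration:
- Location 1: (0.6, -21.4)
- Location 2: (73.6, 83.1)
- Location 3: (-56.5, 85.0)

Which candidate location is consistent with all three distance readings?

Location 2

For each candidate, compare |candidate − station| to the reported distance:
Location 1: residuals A 61.5, B 17.3, C 121.0 → max 121.0 km
Location 2: residuals A 0.1, B 0.1, C 0.0 → max 0.1 km
Location 3: residuals A 31.2, B 96.5, C 66.3 → max 96.5 km
Only Location 2 has all residuals ≈ 0.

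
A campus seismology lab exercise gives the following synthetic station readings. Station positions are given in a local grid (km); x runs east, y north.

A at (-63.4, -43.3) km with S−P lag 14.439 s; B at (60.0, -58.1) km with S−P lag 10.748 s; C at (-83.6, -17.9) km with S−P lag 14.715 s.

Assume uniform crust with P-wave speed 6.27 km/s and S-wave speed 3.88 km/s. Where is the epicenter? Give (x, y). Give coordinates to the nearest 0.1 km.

49.5 km east, 50.8 km north

Distance from S−P lag: d = Δt · v_P v_S / (v_P − v_S) = Δt · (6.27·3.88)/(6.27−3.88) ≈ 10.1789·Δt.
So d_A = 146.97, d_B = 109.40, d_C = 149.78 km.
Circle about each station: (x + 63.4)² + (y + 43.3)² = 146.97²; (x − 60.0)² + (y + 58.1)² = 109.40²; (x + 83.6)² + (y + 17.9)² = 149.78².
Subtracting the A equation from the B and C equations removes the quadratic terms:
246.8 x − 29.6 y = 10712.98
-40.4 x + 50.8 y = 581.05
Solving the 2×2 system: x ≈ 49.5, y ≈ 50.8 km.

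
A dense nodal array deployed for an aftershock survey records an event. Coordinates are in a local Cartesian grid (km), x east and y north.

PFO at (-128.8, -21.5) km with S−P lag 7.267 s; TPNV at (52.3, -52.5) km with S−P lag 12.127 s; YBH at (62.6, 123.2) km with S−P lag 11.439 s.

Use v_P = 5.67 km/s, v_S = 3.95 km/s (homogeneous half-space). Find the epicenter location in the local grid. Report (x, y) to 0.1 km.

Distance from S−P lag: d = Δt · v_P v_S / (v_P − v_S) = Δt · (5.67·3.95)/(5.67−3.95) ≈ 13.0212·Δt.
So d_PFO = 94.63, d_TPNV = 157.91, d_YBH = 148.95 km.
Circle about each station: (x + 128.8)² + (y + 21.5)² = 94.63²; (x − 52.3)² + (y + 52.5)² = 157.91²; (x − 62.6)² + (y − 123.2)² = 148.95².
Subtracting the PFO equation from the TPNV and YBH equations removes the quadratic terms:
362.2 x − 62.0 y = -27540.88
382.8 x + 289.4 y = -11185.96
Solving the 2×2 system: x ≈ -67.4, y ≈ 50.5 km.
Check against PFO (with the unrounded x, y): √((x + 128.8)²+(y + 21.5)²) = 94.62 ≈ 94.63 km. ✓

(-67.4, 50.5)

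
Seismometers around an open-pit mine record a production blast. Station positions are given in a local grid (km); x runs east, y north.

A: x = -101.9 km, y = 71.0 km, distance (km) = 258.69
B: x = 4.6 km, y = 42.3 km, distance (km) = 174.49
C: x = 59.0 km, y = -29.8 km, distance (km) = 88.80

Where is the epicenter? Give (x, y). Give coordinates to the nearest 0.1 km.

Circle about each station: (x + 101.9)² + (y − 71.0)² = 258.69²; (x − 4.6)² + (y − 42.3)² = 174.49²; (x − 59.0)² + (y + 29.8)² = 88.80².
Subtracting the A equation from the B and C equations removes the quadratic terms:
213.0 x − 57.4 y = 22859.60
321.8 x − 201.6 y = 47979.51
Solving the 2×2 system: x ≈ 75.8, y ≈ -117.0 km.

x ≈ 75.8 km, y ≈ -117.0 km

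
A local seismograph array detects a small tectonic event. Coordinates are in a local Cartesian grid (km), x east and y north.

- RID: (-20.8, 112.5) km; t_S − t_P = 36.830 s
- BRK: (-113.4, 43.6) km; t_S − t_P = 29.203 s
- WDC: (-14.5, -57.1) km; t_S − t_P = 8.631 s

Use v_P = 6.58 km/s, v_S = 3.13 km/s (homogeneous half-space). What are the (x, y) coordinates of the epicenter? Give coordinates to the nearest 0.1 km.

Distance from S−P lag: d = Δt · v_P v_S / (v_P − v_S) = Δt · (6.58·3.13)/(6.58−3.13) ≈ 5.9697·Δt.
So d_RID = 219.86, d_BRK = 174.33, d_WDC = 51.52 km.
Circle about each station: (x + 20.8)² + (y − 112.5)² = 219.86²; (x + 113.4)² + (y − 43.6)² = 174.33²; (x + 14.5)² + (y + 57.1)² = 51.52².
Subtracting the RID equation from the BRK and WDC equations removes the quadratic terms:
-185.2 x − 137.8 y = 19619.10
12.6 x − 339.2 y = 36065.88
Solving the 2×2 system: x ≈ -26.1, y ≈ -107.3 km.

-26.1 km east, -107.3 km north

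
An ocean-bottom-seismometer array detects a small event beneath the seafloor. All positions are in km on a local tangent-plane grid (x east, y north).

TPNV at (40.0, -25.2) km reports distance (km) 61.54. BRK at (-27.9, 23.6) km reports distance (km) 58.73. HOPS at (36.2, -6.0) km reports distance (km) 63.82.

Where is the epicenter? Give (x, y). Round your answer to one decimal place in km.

Circle about each station: (x − 40.0)² + (y + 25.2)² = 61.54²; (x + 27.9)² + (y − 23.6)² = 58.73²; (x − 36.2)² + (y + 6.0)² = 63.82².
Subtracting the TPNV equation from the BRK and HOPS equations removes the quadratic terms:
-135.8 x + 97.6 y = -561.71
-7.6 x + 38.4 y = -1174.42
Solving the 2×2 system: x ≈ -20.8, y ≈ -34.7 km.
Check against TPNV (with the unrounded x, y): √((x − 40.0)²+(y + 25.2)²) = 61.54 ≈ 61.54 km. ✓

x ≈ -20.8 km, y ≈ -34.7 km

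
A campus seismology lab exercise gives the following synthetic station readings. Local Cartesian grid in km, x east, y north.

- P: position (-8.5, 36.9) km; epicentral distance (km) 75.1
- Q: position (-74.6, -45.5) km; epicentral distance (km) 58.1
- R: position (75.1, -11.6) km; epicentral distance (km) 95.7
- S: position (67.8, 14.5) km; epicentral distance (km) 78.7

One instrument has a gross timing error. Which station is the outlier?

S

Solve using three stations at a time. Using P, Q, R (subtract circle equations pairwise → linear system) gives (x, y) ≈ (-17.0, -37.7).
Distances from that point to each station vs reported:
  P: calculated 75.1 vs reported 75.1 → residual 0.0 km
  Q: calculated 58.1 vs reported 58.1 → residual 0.0 km
  R: calculated 95.7 vs reported 95.7 → residual 0.0 km
  S: calculated 99.6 vs reported 78.7 → residual 20.9 km
P, Q, R are mutually consistent (residuals ≈ 0); S is off by 20.9 km.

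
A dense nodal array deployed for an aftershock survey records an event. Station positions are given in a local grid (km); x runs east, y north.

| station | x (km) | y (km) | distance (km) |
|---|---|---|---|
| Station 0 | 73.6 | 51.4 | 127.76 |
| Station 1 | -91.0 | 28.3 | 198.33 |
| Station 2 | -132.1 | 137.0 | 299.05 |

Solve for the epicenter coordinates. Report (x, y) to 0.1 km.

Circle about each station: (x − 73.6)² + (y − 51.4)² = 127.76²; (x + 91.0)² + (y − 28.3)² = 198.33²; (x + 132.1)² + (y − 137.0)² = 299.05².
Subtracting the Station 0 equation from the Station 1 and Station 2 equations removes the quadratic terms:
-329.2 x − 46.2 y = -21989.20
-411.4 x + 171.2 y = -44947.79
Solving the 2×2 system: x ≈ 77.5, y ≈ -76.3 km.
Check against Station 0 (with the unrounded x, y): √((x − 73.6)²+(y − 51.4)²) = 127.76 ≈ 127.76 km. ✓

(77.5, -76.3)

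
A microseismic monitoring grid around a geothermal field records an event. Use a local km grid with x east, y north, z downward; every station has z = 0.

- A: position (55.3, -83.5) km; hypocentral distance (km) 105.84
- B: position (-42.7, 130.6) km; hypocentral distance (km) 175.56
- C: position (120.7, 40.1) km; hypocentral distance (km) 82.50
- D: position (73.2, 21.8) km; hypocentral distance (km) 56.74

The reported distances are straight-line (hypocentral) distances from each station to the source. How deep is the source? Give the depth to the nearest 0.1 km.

z ≈ 54.4 km

Each station gives a sphere (x−x_i)² + (y−y_i)² + z² = d_i² (stations at z=0).
Subtracting the A sphere from B and C: z² cancels, leaving linear equations in x and y:
-196.0 x + 428.2 y = -10769.90
130.8 x + 247.2 y = 10542.02
Solving: x ≈ 68.700, y ≈ 6.295 km (keep extra digits for the depth step; rounded: 68.7, 6.3).
Then from the A sphere: z² = 105.84² − (x − 55.3)² − (y + 83.5)² with x = 68.700, y = 6.295, so z ≈ 54.400 ≈ 54.4 km.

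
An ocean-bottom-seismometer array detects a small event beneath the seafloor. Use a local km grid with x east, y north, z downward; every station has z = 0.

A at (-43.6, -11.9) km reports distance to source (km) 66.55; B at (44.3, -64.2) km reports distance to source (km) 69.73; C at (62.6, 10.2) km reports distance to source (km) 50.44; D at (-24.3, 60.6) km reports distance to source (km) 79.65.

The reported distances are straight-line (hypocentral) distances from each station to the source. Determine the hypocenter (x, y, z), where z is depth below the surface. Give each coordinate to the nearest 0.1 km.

Each station gives a sphere (x−x_i)² + (y−y_i)² + z² = d_i² (stations at z=0).
Subtracting the A sphere from B and C: z² cancels, leaving linear equations in x and y:
175.8 x − 104.6 y = 3608.19
212.4 x + 44.2 y = 3864.94
Solving: x ≈ 18.800, y ≈ -2.899 km (keep extra digits for the depth step; rounded: 18.8, -2.9).
Then from the A sphere: z² = 66.55² − (x + 43.6)² − (y + 11.9)² with x = 18.800, y = -2.899, so z ≈ 21.310 ≈ 21.3 km.

(18.8, -2.9, 21.3)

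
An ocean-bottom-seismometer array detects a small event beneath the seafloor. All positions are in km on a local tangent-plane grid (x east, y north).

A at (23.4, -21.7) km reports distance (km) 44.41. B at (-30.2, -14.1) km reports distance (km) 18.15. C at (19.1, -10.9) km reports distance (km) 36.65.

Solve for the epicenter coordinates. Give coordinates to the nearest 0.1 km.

Circle about each station: (x − 23.4)² + (y + 21.7)² = 44.41²; (x + 30.2)² + (y + 14.1)² = 18.15²; (x − 19.1)² + (y + 10.9)² = 36.65².
Subtracting the A equation from the B and C equations removes the quadratic terms:
-107.2 x + 15.2 y = 1735.23
-8.6 x + 21.6 y = 94.20
Solving the 2×2 system: x ≈ -16.5, y ≈ -2.2 km.

-16.5 km east, -2.2 km north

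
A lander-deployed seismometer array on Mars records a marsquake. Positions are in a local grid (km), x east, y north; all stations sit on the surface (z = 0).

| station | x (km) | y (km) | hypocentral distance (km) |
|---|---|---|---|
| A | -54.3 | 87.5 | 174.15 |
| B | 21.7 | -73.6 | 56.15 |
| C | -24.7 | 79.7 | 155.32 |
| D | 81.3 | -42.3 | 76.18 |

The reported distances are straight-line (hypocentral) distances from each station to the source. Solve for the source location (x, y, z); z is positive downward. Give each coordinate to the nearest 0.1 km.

x ≈ 28.4 km, y ≈ -56.3 km, depth ≈ 53.0 km

Each station gives a sphere (x−x_i)² + (y−y_i)² + z² = d_i² (stations at z=0).
Subtracting the A sphere from B and C: z² cancels, leaving linear equations in x and y:
152.0 x − 322.2 y = 22458.51
59.2 x − 15.6 y = 2561.36
Solving: x ≈ 28.433, y ≈ -56.290 km (keep extra digits for the depth step; rounded: 28.4, -56.3).
Then from the A sphere: z² = 174.15² − (x + 54.3)² − (y − 87.5)² with x = 28.433, y = -56.290, so z ≈ 52.990 ≈ 53.0 km.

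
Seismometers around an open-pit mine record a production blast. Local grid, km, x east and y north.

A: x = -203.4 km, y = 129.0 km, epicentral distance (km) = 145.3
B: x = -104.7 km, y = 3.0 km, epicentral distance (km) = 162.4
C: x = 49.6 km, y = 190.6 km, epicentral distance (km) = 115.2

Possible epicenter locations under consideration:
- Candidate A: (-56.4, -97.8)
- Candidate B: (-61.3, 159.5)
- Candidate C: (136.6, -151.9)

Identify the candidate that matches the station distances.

Candidate B

For each candidate, compare |candidate − station| to the reported distance:
Candidate A: residuals A 125.0, B 50.6, C 192.1 → max 192.1 km
Candidate B: residuals A 0.0, B 0.0, C 0.0 → max 0.0 km
Candidate C: residuals A 295.7, B 124.3, C 238.2 → max 295.7 km
Only Candidate B has all residuals ≈ 0.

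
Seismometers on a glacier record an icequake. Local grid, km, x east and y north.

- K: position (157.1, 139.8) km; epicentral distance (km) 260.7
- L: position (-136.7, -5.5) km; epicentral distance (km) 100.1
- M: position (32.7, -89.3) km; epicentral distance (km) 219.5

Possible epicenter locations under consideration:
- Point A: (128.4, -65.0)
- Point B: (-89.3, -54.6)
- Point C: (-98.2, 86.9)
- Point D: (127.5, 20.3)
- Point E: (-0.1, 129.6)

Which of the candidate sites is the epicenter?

Point C

For each candidate, compare |candidate − station| to the reported distance:
Point A: residuals K 53.9, L 171.6, M 120.8 → max 171.6 km
Point B: residuals K 53.2, L 31.9, M 92.7 → max 92.7 km
Point C: residuals K 0.0, L 0.0, M 0.0 → max 0.0 km
Point D: residuals K 137.6, L 165.4, M 74.6 → max 165.4 km
Point E: residuals K 103.2, L 92.0, M 1.8 → max 103.2 km
Only Point C has all residuals ≈ 0.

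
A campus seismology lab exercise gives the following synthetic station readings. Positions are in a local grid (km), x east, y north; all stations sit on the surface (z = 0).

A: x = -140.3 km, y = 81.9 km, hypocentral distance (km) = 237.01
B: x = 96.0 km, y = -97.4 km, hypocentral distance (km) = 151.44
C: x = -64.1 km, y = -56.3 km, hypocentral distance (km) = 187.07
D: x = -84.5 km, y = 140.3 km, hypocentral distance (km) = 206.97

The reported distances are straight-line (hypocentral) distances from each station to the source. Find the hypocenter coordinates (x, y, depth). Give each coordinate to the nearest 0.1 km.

x ≈ 83.2 km, y ≈ 38.4 km, depth ≈ 65.8 km

Each station gives a sphere (x−x_i)² + (y−y_i)² + z² = d_i² (stations at z=0).
Subtracting the A sphere from B and C: z² cancels, leaving linear equations in x and y:
472.6 x − 358.6 y = 25550.73
152.4 x − 276.4 y = 2065.36
Solving: x ≈ 83.205, y ≈ 38.405 km (keep extra digits for the depth step; rounded: 83.2, 38.4).
Then from the A sphere: z² = 237.01² − (x + 140.3)² − (y − 81.9)² with x = 83.205, y = 38.405, so z ≈ 65.783 ≈ 65.8 km.
Check against D (with the unrounded solution): distance 206.97 ≈ 206.97 km. ✓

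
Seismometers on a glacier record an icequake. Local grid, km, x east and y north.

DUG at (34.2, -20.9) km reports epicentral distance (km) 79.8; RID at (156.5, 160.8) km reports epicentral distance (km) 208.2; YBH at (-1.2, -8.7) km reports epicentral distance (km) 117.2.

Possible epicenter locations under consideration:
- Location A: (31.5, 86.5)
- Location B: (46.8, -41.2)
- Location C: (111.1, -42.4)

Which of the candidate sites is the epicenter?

Location C

For each candidate, compare |candidate − station| to the reported distance:
Location A: residuals DUG 27.6, RID 62.8, YBH 16.5 → max 62.8 km
Location B: residuals DUG 55.9, RID 21.7, YBH 59.2 → max 59.2 km
Location C: residuals DUG 0.0, RID 0.0, YBH 0.0 → max 0.0 km
Only Location C has all residuals ≈ 0.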